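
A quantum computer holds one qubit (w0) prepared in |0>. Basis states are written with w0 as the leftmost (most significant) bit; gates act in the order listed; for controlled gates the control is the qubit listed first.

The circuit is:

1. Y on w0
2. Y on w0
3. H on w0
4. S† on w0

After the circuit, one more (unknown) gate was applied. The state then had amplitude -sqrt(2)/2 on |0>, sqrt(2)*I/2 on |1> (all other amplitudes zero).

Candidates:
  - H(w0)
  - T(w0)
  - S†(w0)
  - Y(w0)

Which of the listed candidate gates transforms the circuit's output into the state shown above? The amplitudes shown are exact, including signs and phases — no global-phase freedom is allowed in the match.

The unique candidate consistent with the amplitudes is Y(w0).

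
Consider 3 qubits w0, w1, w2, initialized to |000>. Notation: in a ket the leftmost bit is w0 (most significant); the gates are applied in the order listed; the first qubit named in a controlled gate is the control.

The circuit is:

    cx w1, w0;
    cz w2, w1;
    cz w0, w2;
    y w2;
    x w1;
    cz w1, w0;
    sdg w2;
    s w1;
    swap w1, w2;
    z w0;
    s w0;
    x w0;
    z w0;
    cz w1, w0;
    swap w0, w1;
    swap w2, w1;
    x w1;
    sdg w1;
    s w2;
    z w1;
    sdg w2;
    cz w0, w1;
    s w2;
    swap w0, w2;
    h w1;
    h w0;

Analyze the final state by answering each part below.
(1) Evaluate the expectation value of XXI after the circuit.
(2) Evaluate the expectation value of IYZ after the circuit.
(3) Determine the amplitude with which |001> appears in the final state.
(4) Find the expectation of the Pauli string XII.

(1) In the final state, XXI has expectation -1.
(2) In the final state, IYZ has expectation 0.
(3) The amplitude on |001> is -1/2.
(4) The expectation value of XII is -1.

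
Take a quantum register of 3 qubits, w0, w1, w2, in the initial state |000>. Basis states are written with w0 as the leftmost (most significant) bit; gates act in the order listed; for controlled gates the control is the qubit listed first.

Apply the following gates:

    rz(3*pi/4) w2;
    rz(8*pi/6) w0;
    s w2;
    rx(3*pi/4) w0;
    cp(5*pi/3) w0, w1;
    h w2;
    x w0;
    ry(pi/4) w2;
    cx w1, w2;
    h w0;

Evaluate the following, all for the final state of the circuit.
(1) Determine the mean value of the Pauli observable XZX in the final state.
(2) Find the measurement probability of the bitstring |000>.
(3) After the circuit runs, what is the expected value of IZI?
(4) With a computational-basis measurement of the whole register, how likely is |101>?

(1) The observable XZX averages to 1/2.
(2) A full measurement returns |000> with probability 1/4 - sqrt(2)/8.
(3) The observable IZI averages to 1.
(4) A full measurement returns |101> with probability sqrt(2)/8 + 1/4.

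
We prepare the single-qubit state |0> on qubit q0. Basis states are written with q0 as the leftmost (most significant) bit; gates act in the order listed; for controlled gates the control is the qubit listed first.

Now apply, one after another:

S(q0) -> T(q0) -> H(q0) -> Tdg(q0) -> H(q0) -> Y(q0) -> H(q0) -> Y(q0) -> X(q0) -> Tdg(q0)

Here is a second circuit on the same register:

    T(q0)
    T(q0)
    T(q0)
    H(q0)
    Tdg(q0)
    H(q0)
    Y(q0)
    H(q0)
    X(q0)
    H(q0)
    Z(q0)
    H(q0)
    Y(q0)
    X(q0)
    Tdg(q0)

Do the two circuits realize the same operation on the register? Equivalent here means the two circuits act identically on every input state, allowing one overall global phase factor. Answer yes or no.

Yes, they are equivalent — the unitaries differ by at most a global phase.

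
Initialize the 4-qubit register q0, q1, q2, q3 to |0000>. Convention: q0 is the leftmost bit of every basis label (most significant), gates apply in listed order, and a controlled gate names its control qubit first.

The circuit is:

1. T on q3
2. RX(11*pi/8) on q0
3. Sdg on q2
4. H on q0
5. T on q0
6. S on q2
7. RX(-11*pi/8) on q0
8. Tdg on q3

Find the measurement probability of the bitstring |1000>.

Outcome |1000> occurs with probability sqrt(2)/8 + 3/4.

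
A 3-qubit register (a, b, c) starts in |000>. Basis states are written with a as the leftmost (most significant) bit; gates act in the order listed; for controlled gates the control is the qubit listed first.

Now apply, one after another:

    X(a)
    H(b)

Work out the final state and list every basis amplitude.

The final amplitudes are sqrt(2)/2 on |100>, sqrt(2)/2 on |110>, and 0 on every other basis state.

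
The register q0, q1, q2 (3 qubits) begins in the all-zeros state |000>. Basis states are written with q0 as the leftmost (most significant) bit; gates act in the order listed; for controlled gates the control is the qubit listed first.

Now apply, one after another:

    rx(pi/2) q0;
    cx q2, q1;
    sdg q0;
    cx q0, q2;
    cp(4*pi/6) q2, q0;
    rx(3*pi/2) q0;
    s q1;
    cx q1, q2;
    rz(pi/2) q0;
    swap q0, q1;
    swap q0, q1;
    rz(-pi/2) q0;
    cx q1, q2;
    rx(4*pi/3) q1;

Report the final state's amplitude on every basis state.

The resulting statevector has amplitude 1/4 on |000>, exp(I*pi/6)/4 on |001>, sqrt(3)*I/4 on |010>, sqrt(3)*exp(2*I*pi/3)/4 on |011>, I/4 on |100>, -exp(2*I*pi/3)/4 on |101>, -sqrt(3)/4 on |110>, sqrt(3)*exp(I*pi/6)/4 on |111>. Key observation: the block from step 8 through step 13 cancels to the identity and can be dropped.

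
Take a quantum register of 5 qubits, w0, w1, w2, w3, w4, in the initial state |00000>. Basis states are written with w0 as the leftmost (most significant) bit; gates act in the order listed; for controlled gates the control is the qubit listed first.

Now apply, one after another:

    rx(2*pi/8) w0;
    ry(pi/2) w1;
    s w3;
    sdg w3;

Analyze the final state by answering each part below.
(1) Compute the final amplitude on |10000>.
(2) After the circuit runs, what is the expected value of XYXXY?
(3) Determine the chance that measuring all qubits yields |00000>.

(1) The amplitude on |10000> is -I*sqrt(4 - 2*sqrt(2))/4.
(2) The observable XYXXY averages to 0.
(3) A full measurement returns |00000> with probability sqrt(2)/8 + 1/4.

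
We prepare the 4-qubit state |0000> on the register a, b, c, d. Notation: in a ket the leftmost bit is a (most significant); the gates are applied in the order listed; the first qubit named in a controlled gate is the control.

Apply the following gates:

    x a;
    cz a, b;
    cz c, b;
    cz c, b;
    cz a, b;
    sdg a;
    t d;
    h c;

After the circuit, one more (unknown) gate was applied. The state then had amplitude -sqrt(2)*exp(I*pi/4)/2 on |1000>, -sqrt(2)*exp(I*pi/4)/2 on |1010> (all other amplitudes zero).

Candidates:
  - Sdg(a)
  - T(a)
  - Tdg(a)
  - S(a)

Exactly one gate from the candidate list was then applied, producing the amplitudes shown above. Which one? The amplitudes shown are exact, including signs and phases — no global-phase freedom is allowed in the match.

The unique candidate consistent with the amplitudes is Tdg(a). Key observation: gates 2-5 undo each other exactly, leaving only the rest of the circuit to track.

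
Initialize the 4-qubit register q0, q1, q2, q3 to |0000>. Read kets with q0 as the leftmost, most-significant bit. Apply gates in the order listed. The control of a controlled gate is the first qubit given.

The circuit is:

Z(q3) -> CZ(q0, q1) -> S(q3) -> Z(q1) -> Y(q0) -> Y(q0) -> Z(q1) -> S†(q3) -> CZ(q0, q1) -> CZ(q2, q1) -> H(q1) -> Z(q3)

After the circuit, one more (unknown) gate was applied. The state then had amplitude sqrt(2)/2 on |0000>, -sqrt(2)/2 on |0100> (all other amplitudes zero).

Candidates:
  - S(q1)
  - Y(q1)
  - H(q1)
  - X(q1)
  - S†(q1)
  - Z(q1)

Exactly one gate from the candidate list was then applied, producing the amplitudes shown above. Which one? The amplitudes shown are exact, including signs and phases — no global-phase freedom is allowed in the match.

It was Z(q1) that produced the state shown. Key observation: the block from step 2 through step 9 cancels to the identity and can be dropped.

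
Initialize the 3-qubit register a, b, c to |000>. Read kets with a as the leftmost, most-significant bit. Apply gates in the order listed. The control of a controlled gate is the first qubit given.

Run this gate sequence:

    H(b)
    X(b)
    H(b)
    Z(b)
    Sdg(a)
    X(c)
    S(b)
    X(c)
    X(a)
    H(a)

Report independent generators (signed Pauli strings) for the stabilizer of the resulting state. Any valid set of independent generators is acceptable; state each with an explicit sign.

The final state is stabilized by the group generated by -XII, +IZI, +IIZ; other independent generating sets are equally valid. Key observation: the block from step 1 through step 4 cancels to the identity and can be dropped.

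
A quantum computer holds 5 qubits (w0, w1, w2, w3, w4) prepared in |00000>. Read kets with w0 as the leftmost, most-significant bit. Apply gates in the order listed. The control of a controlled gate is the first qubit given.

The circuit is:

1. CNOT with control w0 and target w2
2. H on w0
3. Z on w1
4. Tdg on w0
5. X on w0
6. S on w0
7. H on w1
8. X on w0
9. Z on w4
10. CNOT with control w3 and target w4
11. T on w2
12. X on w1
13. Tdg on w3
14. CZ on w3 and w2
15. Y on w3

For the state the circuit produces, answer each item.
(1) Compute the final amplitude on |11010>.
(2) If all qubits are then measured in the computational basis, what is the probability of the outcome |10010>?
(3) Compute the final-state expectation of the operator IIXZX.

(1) |11010> carries amplitude exp(I*pi/4)/2 in the final state.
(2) Outcome |10010> occurs with probability 1/4.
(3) In the final state, IIXZX has expectation 0.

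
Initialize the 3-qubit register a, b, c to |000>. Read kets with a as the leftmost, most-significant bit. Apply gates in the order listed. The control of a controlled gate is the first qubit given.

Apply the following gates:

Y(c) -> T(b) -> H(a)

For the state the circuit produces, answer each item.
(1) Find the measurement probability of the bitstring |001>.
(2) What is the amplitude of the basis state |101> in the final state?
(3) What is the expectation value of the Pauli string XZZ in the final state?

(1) Outcome |001> occurs with probability 1/2.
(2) The final state's coefficient on |101> equals sqrt(2)*I/2.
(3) The observable XZZ averages to -1.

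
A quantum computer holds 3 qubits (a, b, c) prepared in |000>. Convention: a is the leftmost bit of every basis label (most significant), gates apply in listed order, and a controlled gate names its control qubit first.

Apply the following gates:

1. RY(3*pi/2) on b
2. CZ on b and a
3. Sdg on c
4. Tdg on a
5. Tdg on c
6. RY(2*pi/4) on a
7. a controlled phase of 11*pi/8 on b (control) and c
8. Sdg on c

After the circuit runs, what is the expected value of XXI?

The expectation value of XXI is -1.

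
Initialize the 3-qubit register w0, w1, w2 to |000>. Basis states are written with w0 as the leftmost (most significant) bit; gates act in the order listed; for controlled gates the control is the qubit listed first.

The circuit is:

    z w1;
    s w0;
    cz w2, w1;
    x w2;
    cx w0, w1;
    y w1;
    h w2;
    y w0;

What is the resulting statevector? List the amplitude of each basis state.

The resulting statevector has amplitude -sqrt(2)/2 on |110>, sqrt(2)/2 on |111>, and 0 on every other basis state.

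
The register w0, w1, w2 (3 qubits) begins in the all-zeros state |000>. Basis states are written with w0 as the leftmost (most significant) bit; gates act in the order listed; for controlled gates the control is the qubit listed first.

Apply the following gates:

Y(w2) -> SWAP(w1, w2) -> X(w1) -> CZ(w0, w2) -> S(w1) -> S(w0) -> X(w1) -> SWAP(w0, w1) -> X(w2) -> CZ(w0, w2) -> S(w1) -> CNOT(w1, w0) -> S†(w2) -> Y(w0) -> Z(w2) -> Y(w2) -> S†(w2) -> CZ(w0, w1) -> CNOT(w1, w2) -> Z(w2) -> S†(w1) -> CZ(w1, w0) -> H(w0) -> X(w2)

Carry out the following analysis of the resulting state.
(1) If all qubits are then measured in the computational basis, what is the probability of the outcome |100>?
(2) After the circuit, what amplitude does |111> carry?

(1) Outcome |100> occurs with probability 0.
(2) |111> carries amplitude 0 in the final state.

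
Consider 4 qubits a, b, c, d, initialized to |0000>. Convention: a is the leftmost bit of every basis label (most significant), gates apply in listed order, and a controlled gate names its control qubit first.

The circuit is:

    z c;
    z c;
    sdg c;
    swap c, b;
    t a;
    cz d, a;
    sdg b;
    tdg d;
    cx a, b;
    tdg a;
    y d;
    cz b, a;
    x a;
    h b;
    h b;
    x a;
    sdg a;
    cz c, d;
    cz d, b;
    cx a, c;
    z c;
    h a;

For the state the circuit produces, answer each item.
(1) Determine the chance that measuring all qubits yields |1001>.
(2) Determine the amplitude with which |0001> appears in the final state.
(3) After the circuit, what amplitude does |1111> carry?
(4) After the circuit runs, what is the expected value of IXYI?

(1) The probability of measuring |1001> is 1/2. Key observation: gates 13-16 undo each other exactly, leaving only the rest of the circuit to track.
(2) The amplitude on |0001> is sqrt(2)*I/2.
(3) |1111> carries amplitude 0 in the final state.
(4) In the final state, IXYI has expectation 0.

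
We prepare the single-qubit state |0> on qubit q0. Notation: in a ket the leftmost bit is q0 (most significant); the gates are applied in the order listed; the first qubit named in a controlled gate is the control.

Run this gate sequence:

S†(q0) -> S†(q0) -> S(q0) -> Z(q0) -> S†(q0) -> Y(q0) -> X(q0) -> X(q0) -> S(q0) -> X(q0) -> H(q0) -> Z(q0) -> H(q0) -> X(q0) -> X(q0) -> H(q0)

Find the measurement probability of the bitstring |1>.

Outcome |1> occurs with probability 1/2.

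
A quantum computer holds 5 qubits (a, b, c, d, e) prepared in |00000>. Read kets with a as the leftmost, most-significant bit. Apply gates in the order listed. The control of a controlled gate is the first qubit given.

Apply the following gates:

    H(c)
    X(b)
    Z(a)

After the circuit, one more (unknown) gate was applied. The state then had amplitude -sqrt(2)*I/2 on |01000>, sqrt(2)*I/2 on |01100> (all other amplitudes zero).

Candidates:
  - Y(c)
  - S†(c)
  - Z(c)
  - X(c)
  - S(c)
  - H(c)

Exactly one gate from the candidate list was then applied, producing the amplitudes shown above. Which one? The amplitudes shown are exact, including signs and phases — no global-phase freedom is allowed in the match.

The unique candidate consistent with the amplitudes is Y(c).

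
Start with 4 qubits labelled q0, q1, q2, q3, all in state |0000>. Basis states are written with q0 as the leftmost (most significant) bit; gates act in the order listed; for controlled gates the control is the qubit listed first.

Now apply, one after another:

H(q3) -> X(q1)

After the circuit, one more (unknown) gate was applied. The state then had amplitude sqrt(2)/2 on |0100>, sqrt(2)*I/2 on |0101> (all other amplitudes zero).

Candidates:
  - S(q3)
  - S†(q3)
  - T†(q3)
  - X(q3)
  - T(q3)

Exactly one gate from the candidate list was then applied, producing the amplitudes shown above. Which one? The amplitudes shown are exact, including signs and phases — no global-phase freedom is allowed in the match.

It was S(q3) that produced the state shown.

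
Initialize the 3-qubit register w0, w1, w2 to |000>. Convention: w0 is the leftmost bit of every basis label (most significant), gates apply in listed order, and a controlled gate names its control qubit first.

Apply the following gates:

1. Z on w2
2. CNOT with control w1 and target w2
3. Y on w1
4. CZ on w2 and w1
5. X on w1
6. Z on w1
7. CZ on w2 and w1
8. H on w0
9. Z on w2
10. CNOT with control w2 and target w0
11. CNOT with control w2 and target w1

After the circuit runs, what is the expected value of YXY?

The observable YXY averages to 0.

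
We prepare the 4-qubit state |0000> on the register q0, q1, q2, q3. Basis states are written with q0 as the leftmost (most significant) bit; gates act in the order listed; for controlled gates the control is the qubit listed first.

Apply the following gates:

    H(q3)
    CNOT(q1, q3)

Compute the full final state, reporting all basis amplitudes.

The final amplitudes are sqrt(2)/2 on |0000>, sqrt(2)/2 on |0001>, and 0 on every other basis state.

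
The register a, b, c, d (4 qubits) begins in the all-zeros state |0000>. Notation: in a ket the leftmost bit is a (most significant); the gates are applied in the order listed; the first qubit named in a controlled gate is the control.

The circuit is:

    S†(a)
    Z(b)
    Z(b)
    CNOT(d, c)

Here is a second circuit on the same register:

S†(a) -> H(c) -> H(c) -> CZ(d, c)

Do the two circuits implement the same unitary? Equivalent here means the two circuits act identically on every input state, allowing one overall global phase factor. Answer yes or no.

No: there is an input state on which the two circuits produce genuinely different outputs (not merely differing by a phase).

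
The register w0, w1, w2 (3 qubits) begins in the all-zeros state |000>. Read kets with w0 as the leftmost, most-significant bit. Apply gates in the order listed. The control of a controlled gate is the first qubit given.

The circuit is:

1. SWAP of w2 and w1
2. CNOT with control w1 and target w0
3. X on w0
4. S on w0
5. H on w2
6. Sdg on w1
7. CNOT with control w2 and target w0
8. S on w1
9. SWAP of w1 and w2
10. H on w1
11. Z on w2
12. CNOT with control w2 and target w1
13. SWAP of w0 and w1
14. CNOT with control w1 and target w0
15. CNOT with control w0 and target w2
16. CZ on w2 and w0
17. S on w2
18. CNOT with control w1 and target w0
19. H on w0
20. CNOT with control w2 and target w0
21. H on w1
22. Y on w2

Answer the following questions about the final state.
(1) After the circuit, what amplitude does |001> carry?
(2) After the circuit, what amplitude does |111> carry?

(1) The final state's coefficient on |001> equals -1/2.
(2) The amplitude on |111> is -1/2.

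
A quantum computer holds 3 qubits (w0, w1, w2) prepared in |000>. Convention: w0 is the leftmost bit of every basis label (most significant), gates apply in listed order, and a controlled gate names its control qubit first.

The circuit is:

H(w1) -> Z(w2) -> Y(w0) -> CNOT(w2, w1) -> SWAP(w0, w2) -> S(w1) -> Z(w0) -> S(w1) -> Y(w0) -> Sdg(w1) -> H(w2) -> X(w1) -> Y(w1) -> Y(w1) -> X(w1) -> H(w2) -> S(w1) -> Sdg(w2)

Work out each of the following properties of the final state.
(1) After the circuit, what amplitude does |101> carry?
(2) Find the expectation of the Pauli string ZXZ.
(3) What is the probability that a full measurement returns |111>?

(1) |101> carries amplitude sqrt(2)*I/2 in the final state. Key observation: gates 10-17 undo each other exactly, leaving only the rest of the circuit to track.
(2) The observable ZXZ averages to -1.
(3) The probability of measuring |111> is 1/2.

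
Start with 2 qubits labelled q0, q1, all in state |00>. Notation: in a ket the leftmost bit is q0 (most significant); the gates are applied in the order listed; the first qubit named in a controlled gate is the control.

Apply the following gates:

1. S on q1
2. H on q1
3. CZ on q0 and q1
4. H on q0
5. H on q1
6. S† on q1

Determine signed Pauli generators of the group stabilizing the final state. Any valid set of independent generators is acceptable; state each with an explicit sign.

The final state is stabilized by the group generated by +XI, +IZ; other independent generating sets are equally valid.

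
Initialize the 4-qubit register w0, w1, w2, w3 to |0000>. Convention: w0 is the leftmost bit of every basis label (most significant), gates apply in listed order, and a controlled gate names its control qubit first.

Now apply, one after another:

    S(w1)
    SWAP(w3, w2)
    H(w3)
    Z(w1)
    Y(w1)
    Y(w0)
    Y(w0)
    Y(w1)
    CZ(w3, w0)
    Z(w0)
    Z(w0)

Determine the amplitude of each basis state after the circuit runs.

After the circuit, the state carries amplitude sqrt(2)/2 on |0000>, sqrt(2)/2 on |0001>, and 0 on every other basis state.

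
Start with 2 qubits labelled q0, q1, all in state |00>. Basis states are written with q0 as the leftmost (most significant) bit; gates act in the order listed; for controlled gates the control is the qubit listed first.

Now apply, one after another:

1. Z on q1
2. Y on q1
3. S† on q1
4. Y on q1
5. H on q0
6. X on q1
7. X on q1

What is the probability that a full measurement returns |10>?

A full measurement returns |10> with probability 1/2. Key observation: gates 6-7 undo each other exactly, leaving only the rest of the circuit to track.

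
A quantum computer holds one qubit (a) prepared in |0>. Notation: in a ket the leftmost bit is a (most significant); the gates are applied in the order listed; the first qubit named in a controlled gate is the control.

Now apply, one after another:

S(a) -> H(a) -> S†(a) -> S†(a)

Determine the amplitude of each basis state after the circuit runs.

The final amplitudes are sqrt(2)/2 on |0>, -sqrt(2)/2 on |1>.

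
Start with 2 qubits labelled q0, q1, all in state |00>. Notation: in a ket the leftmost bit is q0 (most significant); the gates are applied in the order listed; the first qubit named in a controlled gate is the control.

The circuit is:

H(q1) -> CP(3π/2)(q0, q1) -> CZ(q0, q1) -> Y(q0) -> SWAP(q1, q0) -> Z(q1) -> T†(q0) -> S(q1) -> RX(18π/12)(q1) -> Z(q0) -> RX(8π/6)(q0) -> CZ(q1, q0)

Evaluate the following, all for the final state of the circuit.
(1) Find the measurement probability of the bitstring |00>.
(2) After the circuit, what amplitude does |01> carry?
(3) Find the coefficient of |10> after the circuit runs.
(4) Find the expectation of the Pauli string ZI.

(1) A full measurement returns |00> with probability 1/4 - sqrt(6)/16.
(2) |01> carries amplitude 1/4 - sqrt(3)*exp(I*pi/4)/4 in the final state.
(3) |10> carries amplitude -sqrt(3)/4 - exp(I*pi/4)/4 in the final state.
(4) The expectation value of ZI is -sqrt(6)/4.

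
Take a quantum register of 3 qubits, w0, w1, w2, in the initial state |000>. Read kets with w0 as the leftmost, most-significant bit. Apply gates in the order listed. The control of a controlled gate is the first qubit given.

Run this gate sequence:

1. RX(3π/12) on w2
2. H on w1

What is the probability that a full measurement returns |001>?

The probability of measuring |001> is 1/4 - sqrt(2)/8.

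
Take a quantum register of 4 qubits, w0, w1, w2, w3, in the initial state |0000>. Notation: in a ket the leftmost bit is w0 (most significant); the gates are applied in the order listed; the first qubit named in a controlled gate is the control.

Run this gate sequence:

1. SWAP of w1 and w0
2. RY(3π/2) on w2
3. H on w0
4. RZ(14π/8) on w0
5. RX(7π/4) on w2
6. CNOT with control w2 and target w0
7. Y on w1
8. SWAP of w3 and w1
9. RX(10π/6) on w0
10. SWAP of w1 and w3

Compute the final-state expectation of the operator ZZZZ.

The expectation value of ZZZZ is -sqrt(6)/4.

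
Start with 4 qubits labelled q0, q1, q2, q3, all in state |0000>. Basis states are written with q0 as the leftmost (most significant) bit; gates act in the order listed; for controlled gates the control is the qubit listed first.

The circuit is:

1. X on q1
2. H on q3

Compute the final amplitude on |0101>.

The amplitude on |0101> is sqrt(2)/2.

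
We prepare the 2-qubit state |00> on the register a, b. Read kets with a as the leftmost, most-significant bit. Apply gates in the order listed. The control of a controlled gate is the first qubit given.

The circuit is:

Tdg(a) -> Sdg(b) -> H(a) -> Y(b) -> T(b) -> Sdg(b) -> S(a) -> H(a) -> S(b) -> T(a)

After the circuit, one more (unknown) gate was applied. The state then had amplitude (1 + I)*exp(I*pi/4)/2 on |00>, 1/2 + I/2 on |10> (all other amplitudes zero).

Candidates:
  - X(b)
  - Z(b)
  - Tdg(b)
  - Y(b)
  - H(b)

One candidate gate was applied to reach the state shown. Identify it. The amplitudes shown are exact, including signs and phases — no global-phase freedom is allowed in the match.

The applied gate was Y(b).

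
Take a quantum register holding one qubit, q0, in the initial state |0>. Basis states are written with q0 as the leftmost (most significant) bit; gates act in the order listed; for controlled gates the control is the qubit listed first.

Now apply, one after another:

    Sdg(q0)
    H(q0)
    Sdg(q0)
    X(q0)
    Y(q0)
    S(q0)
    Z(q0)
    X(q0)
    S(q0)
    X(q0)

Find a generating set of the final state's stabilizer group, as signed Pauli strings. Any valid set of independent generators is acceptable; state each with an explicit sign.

One valid set of independent stabilizer generators is -Y (any independent generating set of the same group is equally correct).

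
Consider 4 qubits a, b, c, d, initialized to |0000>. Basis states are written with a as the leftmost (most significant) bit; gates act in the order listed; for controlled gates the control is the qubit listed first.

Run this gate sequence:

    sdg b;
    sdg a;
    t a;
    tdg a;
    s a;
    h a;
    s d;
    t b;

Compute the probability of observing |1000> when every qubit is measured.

The probability of measuring |1000> is 1/2. Key observation: steps 2-5 multiply out to the identity, so the circuit reduces to the remaining gates.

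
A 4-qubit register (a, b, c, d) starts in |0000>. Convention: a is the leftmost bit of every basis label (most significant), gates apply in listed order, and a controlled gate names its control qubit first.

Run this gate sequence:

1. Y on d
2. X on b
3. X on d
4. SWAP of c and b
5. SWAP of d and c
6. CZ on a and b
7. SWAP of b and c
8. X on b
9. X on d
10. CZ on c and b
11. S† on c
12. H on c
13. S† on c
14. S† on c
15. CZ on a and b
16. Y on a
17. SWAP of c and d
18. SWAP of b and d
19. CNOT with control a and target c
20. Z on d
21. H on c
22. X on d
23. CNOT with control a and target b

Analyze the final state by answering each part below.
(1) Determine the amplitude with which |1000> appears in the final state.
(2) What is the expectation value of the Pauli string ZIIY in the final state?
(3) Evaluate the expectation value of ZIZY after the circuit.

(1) The amplitude on |1000> is -1/2.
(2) In the final state, ZIIY has expectation 0.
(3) In the final state, ZIZY has expectation 0.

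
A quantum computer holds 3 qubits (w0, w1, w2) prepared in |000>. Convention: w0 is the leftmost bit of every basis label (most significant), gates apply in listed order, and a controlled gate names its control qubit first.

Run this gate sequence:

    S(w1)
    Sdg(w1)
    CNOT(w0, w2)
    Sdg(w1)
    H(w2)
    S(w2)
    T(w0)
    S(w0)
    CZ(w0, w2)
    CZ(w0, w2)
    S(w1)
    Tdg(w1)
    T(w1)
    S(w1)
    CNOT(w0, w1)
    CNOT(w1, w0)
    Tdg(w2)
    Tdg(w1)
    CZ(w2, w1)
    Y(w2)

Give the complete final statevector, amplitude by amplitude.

The resulting statevector has amplitude -sqrt(2)*exp(3*I*pi/4)/2 on |000>, sqrt(2)*I/2 on |001>, and 0 on every other basis state. Key observation: the block from step 9 through step 10 cancels to the identity and can be dropped.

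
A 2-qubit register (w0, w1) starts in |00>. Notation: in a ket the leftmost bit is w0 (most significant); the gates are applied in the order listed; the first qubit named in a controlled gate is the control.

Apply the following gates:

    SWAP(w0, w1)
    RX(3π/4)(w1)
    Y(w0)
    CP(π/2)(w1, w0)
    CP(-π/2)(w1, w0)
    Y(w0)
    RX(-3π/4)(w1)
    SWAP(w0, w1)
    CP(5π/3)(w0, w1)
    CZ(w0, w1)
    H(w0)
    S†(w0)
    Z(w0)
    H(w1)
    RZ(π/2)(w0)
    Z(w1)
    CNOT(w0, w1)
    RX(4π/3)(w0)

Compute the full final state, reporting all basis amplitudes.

After the circuit, the state carries amplitude (-sqrt(3) + I)*exp(I*pi/4)/4 on |00>, (sqrt(3) - I)*exp(I*pi/4)/4 on |01>, (-sqrt(3) + I)*exp(I*pi/4)/4 on |10>, (sqrt(3) - I)*exp(I*pi/4)/4 on |11>. Key observation: gates 1-8 undo each other exactly, leaving only the rest of the circuit to track.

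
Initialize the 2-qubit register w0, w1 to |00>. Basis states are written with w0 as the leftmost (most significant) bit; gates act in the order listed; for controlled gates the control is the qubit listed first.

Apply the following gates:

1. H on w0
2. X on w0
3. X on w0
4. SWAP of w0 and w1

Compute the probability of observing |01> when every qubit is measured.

The probability of measuring |01> is 1/2. Key observation: gates 2-3 undo each other exactly, leaving only the rest of the circuit to track.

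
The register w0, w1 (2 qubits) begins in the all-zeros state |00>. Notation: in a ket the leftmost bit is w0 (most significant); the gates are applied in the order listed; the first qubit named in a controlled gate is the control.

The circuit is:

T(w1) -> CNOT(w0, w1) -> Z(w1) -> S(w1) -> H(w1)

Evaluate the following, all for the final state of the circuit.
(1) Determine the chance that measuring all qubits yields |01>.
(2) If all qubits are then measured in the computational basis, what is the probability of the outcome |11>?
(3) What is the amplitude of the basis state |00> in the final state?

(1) The probability of measuring |01> is 1/2.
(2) A full measurement returns |11> with probability 0.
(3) The amplitude on |00> is sqrt(2)/2.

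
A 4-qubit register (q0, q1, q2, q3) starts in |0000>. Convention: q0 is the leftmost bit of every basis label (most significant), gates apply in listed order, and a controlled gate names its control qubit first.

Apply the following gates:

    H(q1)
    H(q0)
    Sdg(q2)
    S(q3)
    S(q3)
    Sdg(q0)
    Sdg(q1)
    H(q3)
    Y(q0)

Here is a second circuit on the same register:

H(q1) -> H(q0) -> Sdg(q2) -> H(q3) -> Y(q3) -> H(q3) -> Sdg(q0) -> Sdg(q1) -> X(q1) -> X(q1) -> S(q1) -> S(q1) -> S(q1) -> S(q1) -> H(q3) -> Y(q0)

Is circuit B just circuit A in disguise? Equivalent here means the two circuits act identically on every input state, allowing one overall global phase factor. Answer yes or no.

No, they are not equivalent — no single phase factor reconciles the two unitaries.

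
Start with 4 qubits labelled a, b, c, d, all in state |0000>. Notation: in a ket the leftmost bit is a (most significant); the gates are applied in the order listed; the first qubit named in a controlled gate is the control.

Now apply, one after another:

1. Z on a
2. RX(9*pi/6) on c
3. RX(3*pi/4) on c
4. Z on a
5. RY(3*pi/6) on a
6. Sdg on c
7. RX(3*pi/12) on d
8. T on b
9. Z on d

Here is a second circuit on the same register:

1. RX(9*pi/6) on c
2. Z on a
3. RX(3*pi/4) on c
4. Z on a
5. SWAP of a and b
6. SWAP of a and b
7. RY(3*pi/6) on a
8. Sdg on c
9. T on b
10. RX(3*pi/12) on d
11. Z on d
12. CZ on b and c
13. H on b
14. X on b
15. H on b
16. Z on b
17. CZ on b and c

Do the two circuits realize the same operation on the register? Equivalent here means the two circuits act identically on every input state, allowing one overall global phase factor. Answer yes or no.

Yes, they are equivalent — the unitaries differ by at most a global phase.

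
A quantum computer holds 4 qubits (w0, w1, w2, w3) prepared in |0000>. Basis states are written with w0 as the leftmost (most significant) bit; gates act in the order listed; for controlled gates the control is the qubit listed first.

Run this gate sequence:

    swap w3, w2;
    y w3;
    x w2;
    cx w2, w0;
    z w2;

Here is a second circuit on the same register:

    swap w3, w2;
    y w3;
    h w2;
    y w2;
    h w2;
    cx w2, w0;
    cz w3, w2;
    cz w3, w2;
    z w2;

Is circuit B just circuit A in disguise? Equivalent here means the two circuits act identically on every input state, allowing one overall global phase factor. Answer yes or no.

No — the two circuits implement different unitaries, even allowing a global phase.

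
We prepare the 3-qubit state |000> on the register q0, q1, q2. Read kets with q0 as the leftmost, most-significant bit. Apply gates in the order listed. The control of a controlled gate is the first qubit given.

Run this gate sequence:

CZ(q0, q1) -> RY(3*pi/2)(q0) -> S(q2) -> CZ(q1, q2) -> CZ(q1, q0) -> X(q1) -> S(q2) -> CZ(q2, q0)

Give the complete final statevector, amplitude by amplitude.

The final amplitudes are -sqrt(2)/2 on |010>, sqrt(2)/2 on |110>, and 0 on every other basis state.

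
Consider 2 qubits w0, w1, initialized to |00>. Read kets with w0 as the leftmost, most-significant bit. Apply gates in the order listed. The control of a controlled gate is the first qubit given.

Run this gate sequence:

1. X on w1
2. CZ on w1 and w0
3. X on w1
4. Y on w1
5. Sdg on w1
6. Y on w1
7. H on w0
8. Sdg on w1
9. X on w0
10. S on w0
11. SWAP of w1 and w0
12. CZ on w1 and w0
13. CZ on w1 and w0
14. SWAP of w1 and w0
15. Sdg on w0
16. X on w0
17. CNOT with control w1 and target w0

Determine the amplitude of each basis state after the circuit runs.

The final amplitudes are -sqrt(2)*I/2 on |00>, 0 on |01>, -sqrt(2)*I/2 on |10>, 0 on |11>. Key observation: steps 9-16 multiply out to the identity, so the circuit reduces to the remaining gates.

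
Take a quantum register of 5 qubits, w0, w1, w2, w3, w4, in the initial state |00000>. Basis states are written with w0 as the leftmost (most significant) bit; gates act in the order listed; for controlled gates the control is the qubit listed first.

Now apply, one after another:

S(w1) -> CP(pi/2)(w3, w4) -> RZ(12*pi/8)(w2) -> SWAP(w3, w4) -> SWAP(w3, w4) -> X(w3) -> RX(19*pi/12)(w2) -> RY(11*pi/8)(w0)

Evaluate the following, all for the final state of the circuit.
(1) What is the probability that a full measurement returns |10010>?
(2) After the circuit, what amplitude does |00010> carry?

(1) A full measurement returns |10010> with probability -sqrt(2)*sin(5*pi/16)**2/8 + sqrt(3)*sqrt(1/2 - sqrt(2)/4)*sqrt(sqrt(2)/4 + 1/2)*sin(5*pi/16)**2/2 + sin(5*pi/16)**2/2. Key observation: gates 4-5 undo each other exactly, leaving only the rest of the circuit to track.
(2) |00010> carries amplitude sqrt(sqrt(2)/4 + 1/2)*exp(-3*I*pi/4)*cos(5*pi/16)/2 + sqrt(3)*sqrt(1/2 - sqrt(2)/4)*exp(-3*I*pi/4)*cos(5*pi/16)/2 in the final state.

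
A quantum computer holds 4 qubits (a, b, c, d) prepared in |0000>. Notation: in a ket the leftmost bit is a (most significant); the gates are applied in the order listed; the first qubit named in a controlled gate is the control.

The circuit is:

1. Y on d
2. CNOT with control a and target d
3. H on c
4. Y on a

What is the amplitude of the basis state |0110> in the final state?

|0110> carries amplitude 0 in the final state.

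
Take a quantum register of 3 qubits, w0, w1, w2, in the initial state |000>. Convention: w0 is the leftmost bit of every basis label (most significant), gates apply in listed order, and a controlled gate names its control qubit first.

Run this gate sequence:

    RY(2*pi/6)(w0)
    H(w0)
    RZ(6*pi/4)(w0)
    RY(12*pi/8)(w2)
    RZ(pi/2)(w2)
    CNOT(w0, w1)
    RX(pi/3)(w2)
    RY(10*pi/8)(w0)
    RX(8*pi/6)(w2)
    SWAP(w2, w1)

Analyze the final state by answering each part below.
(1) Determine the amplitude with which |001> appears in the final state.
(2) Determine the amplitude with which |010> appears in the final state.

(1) |001> carries amplitude -I*sqrt(sqrt(2) + 2)/8 in the final state.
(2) The final state's coefficient on |010> equals -I*sqrt(2 - sqrt(2))/8.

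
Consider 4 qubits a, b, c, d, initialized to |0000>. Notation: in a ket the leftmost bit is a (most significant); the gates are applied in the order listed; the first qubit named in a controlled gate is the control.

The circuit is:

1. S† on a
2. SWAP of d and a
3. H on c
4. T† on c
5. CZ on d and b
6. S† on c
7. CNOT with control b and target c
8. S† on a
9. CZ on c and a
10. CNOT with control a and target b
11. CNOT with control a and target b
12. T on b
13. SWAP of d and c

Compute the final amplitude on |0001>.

The final state's coefficient on |0001> equals -sqrt(2)*exp(I*pi/4)/2. Key observation: gates 10-11 undo each other exactly, leaving only the rest of the circuit to track.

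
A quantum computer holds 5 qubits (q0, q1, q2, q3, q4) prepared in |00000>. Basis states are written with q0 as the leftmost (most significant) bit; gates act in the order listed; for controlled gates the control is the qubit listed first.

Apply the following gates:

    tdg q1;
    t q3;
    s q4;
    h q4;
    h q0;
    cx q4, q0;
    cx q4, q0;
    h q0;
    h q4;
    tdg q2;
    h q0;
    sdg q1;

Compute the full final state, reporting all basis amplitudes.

After the circuit, the state carries amplitude sqrt(2)/2 on |00000>, sqrt(2)/2 on |10000>, and 0 on every other basis state. Key observation: steps 4-9 multiply out to the identity, so the circuit reduces to the remaining gates.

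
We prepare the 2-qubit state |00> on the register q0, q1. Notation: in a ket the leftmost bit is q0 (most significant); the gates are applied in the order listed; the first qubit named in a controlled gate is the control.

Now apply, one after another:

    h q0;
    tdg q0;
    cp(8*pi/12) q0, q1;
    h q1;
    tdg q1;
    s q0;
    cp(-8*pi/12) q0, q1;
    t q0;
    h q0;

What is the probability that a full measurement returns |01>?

Outcome |01> occurs with probability sqrt(3)/8 + 1/4.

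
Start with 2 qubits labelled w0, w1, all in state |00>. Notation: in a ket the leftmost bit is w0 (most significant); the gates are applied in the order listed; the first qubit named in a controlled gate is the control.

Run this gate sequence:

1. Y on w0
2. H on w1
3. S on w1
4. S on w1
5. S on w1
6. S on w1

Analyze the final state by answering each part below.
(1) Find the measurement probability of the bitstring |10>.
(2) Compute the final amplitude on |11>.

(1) A full measurement returns |10> with probability 1/2. Key observation: the block from step 3 through step 6 cancels to the identity and can be dropped.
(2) The final state's coefficient on |11> equals sqrt(2)*I/2.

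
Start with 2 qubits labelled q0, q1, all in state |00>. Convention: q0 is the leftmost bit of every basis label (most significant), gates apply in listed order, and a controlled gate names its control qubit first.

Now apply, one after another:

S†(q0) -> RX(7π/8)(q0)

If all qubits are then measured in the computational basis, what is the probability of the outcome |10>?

A full measurement returns |10> with probability sin(7*pi/16)**2.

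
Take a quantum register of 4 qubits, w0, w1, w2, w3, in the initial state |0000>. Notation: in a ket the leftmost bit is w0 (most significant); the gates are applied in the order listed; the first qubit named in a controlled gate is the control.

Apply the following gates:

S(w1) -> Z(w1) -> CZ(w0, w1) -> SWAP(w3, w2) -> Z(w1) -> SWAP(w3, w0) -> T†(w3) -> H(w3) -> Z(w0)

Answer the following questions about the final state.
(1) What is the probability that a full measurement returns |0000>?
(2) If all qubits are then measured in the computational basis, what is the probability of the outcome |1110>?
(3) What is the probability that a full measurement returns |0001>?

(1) Outcome |0000> occurs with probability 1/2.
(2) Outcome |1110> occurs with probability 0.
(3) Outcome |0001> occurs with probability 1/2.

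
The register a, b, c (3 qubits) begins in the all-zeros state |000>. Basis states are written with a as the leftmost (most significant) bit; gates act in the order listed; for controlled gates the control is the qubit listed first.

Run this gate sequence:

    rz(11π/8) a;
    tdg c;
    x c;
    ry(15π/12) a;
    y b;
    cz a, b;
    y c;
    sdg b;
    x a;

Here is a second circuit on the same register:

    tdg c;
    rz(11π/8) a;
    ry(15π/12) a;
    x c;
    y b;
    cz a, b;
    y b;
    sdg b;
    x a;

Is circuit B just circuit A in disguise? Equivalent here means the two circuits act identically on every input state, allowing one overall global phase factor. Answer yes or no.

No — the two circuits implement different unitaries, even allowing a global phase.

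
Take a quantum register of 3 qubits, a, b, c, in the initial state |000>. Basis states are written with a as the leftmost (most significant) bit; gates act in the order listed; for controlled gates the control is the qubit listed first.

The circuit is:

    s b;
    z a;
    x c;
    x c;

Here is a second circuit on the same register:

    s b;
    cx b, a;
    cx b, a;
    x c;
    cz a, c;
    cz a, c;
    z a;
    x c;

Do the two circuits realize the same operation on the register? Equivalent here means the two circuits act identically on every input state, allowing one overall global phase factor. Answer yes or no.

Yes — the two circuits implement the same unitary up to a global phase.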